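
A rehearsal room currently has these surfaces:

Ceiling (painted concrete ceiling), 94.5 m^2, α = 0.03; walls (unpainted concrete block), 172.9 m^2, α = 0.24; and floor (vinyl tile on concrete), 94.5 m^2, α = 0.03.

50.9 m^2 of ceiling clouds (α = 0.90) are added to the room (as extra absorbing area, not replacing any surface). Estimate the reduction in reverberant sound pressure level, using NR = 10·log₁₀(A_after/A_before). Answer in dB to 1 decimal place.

A_before = Σ Sᵢαᵢ = 94.5·0.03 + 172.9·0.24 + 94.5·0.03 = 47.166 sabins.
Treatment contributes 50.9·0.90 = 45.810 sabins.
New total A_after = 92.976 sabins.
Reduction = 10 log₁₀(A_after/A_before) = 10 log₁₀(1.9713) = 2.9 dB.

2.9 dB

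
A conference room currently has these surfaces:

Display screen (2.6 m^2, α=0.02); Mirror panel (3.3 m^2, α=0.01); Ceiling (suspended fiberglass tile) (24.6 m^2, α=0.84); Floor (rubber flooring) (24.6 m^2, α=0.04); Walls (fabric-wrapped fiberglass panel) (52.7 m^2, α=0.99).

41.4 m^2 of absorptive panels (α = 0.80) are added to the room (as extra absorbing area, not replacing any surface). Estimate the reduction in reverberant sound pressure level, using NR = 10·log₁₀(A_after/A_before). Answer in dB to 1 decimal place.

Summing Sᵢαᵢ: 0.052 + 0.033 + 20.664 + 0.984 + 52.173 → A_before = 73.906 sabins.
Added absorption = 41.4 × 0.80 = 33.120 sabins.
New total A_after = 107.026 sabins.
NR = 10·log₁₀(107.026/73.906) = 1.6 dB.

1.6 dB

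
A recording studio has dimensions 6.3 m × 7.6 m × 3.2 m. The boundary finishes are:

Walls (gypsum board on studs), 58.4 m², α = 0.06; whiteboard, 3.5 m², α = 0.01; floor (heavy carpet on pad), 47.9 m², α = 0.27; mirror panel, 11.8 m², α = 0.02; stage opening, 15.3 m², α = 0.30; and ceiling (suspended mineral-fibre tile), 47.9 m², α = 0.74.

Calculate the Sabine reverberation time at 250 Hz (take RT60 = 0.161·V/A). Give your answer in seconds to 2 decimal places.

A = Σ Sᵢαᵢ = 58.4·0.06 + 3.5·0.01 + 47.9·0.27 + 11.8·0.02 + 15.3·0.30 + 47.9·0.74 = 56.744 sabins.
Volume V = 6.3 × 7.6 × 3.2 = 153.216 m³.
RT60 = 0.161 · V / A = 0.161 × 153.216 / 56.744 = 0.43 s.

0.43 seconds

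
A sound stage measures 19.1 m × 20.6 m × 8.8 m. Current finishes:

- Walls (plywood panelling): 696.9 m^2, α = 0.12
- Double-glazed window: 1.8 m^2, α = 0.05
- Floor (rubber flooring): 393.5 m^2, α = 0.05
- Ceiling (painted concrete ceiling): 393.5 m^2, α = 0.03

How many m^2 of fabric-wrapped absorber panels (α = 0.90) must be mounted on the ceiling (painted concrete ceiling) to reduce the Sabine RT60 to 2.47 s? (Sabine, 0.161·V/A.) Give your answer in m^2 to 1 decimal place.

A₁ = Σ Sᵢαᵢ = 696.9×0.12 + 1.8×0.05 + 393.5×0.05 + 393.5×0.03 = 115.198 sabins.
V = 3462.448 m³. Target absorption A₂ = 0.161 × 3462.448 / 2.47 = 225.690 sabins.
Absorption to add: 225.690 − 115.198 = 110.492 sabins.
Net gain per m^2: Δα = 0.90 − 0.03 = 0.87.
Panel area = 110.492 / 0.87 = 127.0 m^2.

127.0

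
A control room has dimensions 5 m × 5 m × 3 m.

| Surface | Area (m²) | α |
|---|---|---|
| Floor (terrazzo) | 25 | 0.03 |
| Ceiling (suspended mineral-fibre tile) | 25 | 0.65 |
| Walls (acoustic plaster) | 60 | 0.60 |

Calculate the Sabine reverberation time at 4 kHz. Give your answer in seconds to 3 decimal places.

0.228 sec

Total absorption A = 25×0.03 + 25×0.65 + 60×0.60
  = 0.750 + 16.250 + 36.000 = 53.000 m² sabins.
V = 5·5·3 = 75 m³.
T = 0.161 V/A = 0.161·75/53.000 = 0.228 s.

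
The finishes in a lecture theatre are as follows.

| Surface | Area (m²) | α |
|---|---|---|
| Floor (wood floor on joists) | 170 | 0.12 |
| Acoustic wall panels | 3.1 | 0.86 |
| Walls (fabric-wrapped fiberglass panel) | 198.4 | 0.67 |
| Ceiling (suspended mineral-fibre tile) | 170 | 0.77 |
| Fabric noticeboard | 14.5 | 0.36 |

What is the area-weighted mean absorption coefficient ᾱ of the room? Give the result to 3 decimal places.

0.525

S = Σ Sᵢ = 170 + 3.1 + 198.4 + 170 + 14.5 = 556.0 m².
A = 170·0.12 + 3.1·0.86 + 198.4·0.67 + 170·0.77 + 14.5·0.36 = 292.114 sabins.
ᾱ = A/S = 0.525.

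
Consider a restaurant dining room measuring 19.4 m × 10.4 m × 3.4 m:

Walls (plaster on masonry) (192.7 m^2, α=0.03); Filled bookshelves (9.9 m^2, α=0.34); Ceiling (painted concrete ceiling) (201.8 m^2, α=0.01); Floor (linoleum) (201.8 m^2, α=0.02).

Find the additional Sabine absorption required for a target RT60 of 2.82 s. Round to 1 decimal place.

Summing Sᵢαᵢ: 5.781 + 3.366 + 2.018 + 4.036 → A₁ = 15.201 sabins.
Target A₂ = 0.161·685.984/2.82 = 39.164 sabins (V = 685.984 m³).
ΔA = A₂ − A₁ = 39.164 − 15.201 = 24.0 sabins.

24.0 sabins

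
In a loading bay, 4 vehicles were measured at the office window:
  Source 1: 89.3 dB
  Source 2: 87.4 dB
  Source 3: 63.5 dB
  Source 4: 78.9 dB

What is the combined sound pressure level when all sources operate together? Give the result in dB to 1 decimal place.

91.7 dB

Σ 10^(Lᵢ/10) = 1.481e+09.
Combined level = 10 log₁₀(1.481e+09) = 91.7 dB.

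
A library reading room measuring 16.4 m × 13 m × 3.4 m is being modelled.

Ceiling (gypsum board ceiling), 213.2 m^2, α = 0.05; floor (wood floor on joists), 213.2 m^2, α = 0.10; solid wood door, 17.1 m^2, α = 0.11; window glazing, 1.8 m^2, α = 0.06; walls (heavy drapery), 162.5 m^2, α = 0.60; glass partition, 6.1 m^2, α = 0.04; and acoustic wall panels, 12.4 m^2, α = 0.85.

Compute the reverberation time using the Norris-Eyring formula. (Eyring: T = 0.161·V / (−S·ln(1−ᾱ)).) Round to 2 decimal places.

Total surface area S = 213.2 + 213.2 + 17.1 + 1.8 + 162.5 + 6.1 + 12.4 = 626.3 m^2.
Absorption A = 213.2·0.05 + 213.2·0.10 + 17.1·0.11 + 1.8·0.06 + 162.5·0.60 + 6.1·0.04 + 12.4·0.85 = 142.253 sabins.
Mean coefficient ᾱ = A/S = 0.2271.
−S·ln(1−ᾱ) = −626.3 × ln(1 − 0.2271) = 161.338.
V = 16.4 × 13 × 3.4 = 724.88 m³.
T = 0.161·V/[−S·ln(1−ᾱ)] = 0.161·724.88/161.338 = 0.72 s.

0.72 s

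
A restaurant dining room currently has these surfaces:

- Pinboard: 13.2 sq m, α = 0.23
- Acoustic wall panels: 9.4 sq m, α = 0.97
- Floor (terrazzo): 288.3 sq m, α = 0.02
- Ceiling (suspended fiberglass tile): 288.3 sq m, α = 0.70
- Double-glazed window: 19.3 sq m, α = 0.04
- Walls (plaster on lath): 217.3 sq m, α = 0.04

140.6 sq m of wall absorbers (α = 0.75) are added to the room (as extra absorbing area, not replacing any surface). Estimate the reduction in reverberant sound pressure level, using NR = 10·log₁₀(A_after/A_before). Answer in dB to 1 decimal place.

1.6 dB

Total absorption A_before = 13.2*0.23 + 9.4*0.97 + 288.3*0.02 + 288.3*0.70 + 19.3*0.04 + 217.3*0.04
  = 3.036 + 9.118 + 5.766 + 201.810 + 0.772 + 8.692 = 229.194 sq m sabins.
Treatment contributes 140.6·0.75 = 105.450 sabins.
New total A_after = 334.644 sabins.
Reduction = 10 log₁₀(A_after/A_before) = 10 log₁₀(1.4601) = 1.6 dB.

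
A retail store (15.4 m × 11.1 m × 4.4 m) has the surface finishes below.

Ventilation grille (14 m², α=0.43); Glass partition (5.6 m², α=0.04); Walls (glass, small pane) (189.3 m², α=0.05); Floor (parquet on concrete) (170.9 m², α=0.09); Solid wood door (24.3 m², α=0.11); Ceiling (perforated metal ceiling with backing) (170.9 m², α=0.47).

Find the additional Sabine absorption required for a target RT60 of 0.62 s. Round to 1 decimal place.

81.2 sabins

A₁ = Σ Sᵢαᵢ = 14·0.43 + 5.6·0.04 + 189.3·0.05 + 170.9·0.09 + 24.3·0.11 + 170.9·0.47 = 114.086 sabins.
V = 752.136 m³. Required absorption A₂ = 0.161 × 752.136 / 0.62 = 195.313 sabins.
Additional absorption ΔA = 195.313 − 114.086 = 81.2 sabins.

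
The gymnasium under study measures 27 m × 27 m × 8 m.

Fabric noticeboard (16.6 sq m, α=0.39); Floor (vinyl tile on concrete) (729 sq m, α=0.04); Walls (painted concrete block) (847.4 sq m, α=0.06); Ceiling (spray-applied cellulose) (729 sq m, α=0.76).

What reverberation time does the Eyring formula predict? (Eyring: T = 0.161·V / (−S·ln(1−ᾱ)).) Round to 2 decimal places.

S = Σ Sᵢ = 2322.0 sq m.
Σ(Sᵢαᵢ) = 16.6·0.39 + 729·0.04 + 847.4·0.06 + 729·0.76 = 640.518.
Mean coefficient ᾱ = A/S = 0.2758.
Eyring denominator: −S ln(1−ᾱ) = 749.281.
V = 27 × 27 × 8 = 5832 m³.
T = 0.161·V/[−S·ln(1−ᾱ)] = 0.161·5832/749.281 = 1.25 s.

1.25 seconds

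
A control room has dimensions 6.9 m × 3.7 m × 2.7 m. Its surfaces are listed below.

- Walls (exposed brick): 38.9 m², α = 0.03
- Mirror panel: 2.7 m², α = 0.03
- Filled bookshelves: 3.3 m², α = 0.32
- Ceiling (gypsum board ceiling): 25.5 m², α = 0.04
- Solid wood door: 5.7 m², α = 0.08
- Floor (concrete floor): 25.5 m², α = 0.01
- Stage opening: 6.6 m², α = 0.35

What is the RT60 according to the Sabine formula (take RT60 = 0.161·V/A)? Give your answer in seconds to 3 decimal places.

A = Σ Sᵢαᵢ = 38.9·0.03 + 2.7·0.03 + 3.3·0.32 + 25.5·0.04 + 5.7·0.08 + 25.5·0.01 + 6.6·0.35 = 6.345 sabins.
Room volume: 68.931 m³.
RT60 = 0.161 · V / A = 0.161 × 68.931 / 6.345 = 1.749 s.

1.749 s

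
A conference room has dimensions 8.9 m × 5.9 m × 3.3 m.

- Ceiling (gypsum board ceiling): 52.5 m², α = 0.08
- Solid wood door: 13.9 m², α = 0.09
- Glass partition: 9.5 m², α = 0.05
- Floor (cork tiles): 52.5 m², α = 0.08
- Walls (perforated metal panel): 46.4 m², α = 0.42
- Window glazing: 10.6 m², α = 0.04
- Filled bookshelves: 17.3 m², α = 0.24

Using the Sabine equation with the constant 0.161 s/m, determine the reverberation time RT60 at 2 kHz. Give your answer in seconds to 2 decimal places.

0.82 sec

A = Σ Sᵢαᵢ = 52.5*0.08 + 13.9*0.09 + 9.5*0.05 + 52.5*0.08 + 46.4*0.42 + 10.6*0.04 + 17.3*0.24 = 34.190 sabins.
Volume V = 8.9 × 5.9 × 3.3 = 173.283 m³.
T = 0.161 V/A = 0.161·173.283/34.190 = 0.82 s.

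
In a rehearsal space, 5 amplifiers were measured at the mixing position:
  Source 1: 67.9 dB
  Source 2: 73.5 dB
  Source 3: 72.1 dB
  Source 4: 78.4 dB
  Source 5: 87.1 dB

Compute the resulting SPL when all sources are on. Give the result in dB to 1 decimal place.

Σ 10^(Lᵢ/10) = 6.268e+08.
Combined level = 10 log₁₀(6.268e+08) = 88.0 dB.

88.0 dB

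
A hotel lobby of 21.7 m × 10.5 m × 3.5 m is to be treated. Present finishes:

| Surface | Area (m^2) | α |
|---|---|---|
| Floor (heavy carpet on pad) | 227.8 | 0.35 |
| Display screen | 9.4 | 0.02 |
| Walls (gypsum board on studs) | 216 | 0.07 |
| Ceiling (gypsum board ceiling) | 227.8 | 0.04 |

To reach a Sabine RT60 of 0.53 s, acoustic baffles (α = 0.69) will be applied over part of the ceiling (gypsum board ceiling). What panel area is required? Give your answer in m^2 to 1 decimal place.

Total absorption A₁ = 227.8×0.35 + 9.4×0.02 + 216×0.07 + 227.8×0.04
  = 79.730 + 0.188 + 15.120 + 9.112 = 104.150 m^2 sabins.
Required A₂ = 0.161·797.475/0.53 = 242.252 sabins.
Absorption to add: 242.252 − 104.150 = 138.102 sabins.
Net gain per m^2: Δα = 0.69 − 0.04 = 0.65.
Panel area = 138.102 / 0.65 = 212.5 m^2.

212.5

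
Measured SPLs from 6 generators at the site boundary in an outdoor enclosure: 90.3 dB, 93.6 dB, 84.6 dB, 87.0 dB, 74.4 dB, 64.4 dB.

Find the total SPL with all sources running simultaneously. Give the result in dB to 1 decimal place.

96.2 dB

Converting to relative power and adding: 10^(90.3/10) + 10^(93.6/10) + 10^(84.6/10) + 10^(87.0/10) + 10^(74.4/10) + 10^(64.4/10) = 4.182e+09.
L_total = 10·log₁₀(4.182e+09) = 96.2 dB.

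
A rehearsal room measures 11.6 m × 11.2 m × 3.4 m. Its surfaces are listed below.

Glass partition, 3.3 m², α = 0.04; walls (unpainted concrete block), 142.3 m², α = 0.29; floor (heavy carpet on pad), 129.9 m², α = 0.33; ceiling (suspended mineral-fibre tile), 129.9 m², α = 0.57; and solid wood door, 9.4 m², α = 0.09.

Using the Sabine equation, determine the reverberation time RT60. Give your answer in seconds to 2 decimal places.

0.45 s

Summing Sᵢαᵢ: 0.132 + 41.267 + 42.867 + 74.043 + 0.846 → A = 159.155 sabins.
V = 11.6·11.2·3.4 = 441.728 m³.
Sabine: RT60 = 0.161 × 441.728 / 159.155 = 0.45 s.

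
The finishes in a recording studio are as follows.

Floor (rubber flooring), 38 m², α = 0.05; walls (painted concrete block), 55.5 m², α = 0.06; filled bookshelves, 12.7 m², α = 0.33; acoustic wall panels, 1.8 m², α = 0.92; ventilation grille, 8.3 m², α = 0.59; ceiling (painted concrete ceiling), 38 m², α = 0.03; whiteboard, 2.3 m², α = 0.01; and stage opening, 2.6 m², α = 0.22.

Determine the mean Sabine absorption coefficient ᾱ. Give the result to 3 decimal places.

S = Σ Sᵢ = 38 + 55.5 + 12.7 + 1.8 + 8.3 + 38 + 2.3 + 2.6 = 159.2 m².
Σ(Sᵢαᵢ) = 38·0.05 + 55.5·0.06 + 12.7·0.33 + 1.8·0.92 + 8.3·0.59 + 38·0.03 + 2.3·0.01 + 2.6·0.22 = 17.709.
ᾱ = 17.709 / 159.2 = 0.111.

0.111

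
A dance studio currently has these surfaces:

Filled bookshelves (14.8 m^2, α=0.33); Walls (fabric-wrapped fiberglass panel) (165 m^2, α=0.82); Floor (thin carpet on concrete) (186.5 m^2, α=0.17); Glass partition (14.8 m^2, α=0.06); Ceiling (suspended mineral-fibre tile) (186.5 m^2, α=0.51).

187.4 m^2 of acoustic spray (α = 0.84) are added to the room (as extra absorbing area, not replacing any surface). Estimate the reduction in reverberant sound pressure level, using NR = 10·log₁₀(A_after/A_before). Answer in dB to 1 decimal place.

Total absorption A_before = 14.8*0.33 + 165*0.82 + 186.5*0.17 + 14.8*0.06 + 186.5*0.51
  = 4.884 + 135.300 + 31.705 + 0.888 + 95.115 = 267.892 m^2 sabins.
Added absorption = 187.4 × 0.84 = 157.416 sabins.
A_after = 267.892 + 157.416 = 425.308 sabins.
Reduction = 10 log₁₀(A_after/A_before) = 10 log₁₀(1.5876) = 2.0 dB.

2.0 dB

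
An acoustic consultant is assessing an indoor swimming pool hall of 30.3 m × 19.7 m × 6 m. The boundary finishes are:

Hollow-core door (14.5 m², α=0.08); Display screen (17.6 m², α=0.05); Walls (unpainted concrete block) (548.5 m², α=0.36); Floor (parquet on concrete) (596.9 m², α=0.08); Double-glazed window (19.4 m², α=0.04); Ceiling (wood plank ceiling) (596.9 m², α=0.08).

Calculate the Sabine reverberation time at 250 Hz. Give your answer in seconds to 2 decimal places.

1.95 s

Equivalent absorption area: A = 14.5*0.08 + 17.6*0.05 + 548.5*0.36 + 596.9*0.08 + 19.4*0.04 + 596.9*0.08 = 295.780 m².
Volume V = 30.3 × 19.7 × 6 = 3581.46 m³.
RT60 = 0.161 · V / A = 0.161 × 3581.46 / 295.780 = 1.95 s.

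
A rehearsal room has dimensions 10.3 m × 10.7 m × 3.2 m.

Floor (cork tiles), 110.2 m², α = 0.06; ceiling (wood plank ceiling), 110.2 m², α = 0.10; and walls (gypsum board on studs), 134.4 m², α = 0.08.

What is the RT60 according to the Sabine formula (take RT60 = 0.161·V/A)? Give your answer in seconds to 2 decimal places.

A = Σ Sᵢαᵢ = 110.2×0.06 + 110.2×0.10 + 134.4×0.08 = 28.384 sabins.
Room volume: 352.672 m³.
Sabine: RT60 = 0.161 × 352.672 / 28.384 = 2.00 s.

2.00 seconds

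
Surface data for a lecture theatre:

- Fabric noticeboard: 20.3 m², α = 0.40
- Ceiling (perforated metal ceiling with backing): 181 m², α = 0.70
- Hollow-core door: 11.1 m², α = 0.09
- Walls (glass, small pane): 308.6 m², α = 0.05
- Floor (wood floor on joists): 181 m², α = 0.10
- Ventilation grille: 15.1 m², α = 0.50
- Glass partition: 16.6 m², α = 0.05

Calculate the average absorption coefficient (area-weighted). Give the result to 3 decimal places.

S = Σ Sᵢ = 20.3 + 181 + 11.1 + 308.6 + 181 + 15.1 + 16.6 = 733.7 m².
Σ(Sᵢαᵢ) = 20.3·0.40 + 181·0.70 + 11.1·0.09 + 308.6·0.05 + 181·0.10 + 15.1·0.50 + 16.6·0.05 = 177.729.
ᾱ = 177.729 / 733.7 = 0.242.

0.242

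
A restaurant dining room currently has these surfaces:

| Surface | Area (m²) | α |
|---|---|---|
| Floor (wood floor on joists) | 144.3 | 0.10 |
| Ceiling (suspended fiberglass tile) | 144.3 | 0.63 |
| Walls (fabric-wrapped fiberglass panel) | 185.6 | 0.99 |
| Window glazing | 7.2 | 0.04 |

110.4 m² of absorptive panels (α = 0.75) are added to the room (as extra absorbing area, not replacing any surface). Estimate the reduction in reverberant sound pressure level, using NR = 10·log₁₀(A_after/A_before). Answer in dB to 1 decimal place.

Equivalent absorption area: A_before = 144.3×0.10 + 144.3×0.63 + 185.6×0.99 + 7.2×0.04 = 289.371 m².
Added absorption = 110.4 × 0.75 = 82.800 sabins.
New total A_after = 372.171 sabins.
Reduction = 10 log₁₀(A_after/A_before) = 10 log₁₀(1.2861) = 1.1 dB.

1.1 dB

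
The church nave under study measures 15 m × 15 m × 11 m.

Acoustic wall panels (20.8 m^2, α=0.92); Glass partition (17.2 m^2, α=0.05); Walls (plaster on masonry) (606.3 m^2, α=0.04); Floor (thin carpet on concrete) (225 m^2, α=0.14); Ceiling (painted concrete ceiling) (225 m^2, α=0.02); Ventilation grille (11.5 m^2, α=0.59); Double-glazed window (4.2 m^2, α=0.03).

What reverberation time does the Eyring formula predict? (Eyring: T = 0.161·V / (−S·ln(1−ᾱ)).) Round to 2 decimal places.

S = Σ Sᵢ = 1110.0 m^2.
Σ(Sᵢαᵢ) = 20.8×0.92 + 17.2×0.05 + 606.3×0.04 + 225×0.14 + 225×0.02 + 11.5×0.59 + 4.2×0.03 = 87.159.
ᾱ = 87.159 / 1110.0 = 0.0785.
−S·ln(1−ᾱ) = −1110.0 × ln(1 − 0.0785) = 90.745.
V = 15 × 15 × 11 = 2475 m³.
T = 0.161·V/[−S·ln(1−ᾱ)] = 0.161·2475/90.745 = 4.39 s.

4.39 s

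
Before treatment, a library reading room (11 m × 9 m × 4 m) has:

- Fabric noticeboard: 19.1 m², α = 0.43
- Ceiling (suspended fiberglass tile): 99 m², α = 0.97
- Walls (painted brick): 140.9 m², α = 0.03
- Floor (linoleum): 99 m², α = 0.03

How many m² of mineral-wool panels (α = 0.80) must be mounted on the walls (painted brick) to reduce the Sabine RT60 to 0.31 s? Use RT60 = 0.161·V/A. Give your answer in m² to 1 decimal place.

122.4

A₁ = Σ Sᵢαᵢ = 19.1·0.43 + 99·0.97 + 140.9·0.03 + 99·0.03 = 111.440 sabins.
Required A₂ = 0.161·396/0.31 = 205.665 sabins.
ΔA needed = 205.665 − 111.440 = 94.225 sabins.
Net gain per m²: Δα = 0.80 − 0.03 = 0.77.
Area = ΔA/Δα = 94.225/0.77 = 122.4 m².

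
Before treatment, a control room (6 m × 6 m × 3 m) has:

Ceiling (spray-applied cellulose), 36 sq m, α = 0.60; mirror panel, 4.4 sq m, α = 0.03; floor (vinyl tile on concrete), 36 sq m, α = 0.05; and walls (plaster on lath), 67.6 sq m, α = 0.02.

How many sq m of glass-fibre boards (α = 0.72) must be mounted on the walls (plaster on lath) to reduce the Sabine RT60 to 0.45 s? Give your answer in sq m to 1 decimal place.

19.7

A₁ = Σ Sᵢαᵢ = 36·0.60 + 4.4·0.03 + 36·0.05 + 67.6·0.02 = 24.884 sabins.
V = 108 m³. Target absorption A₂ = 0.161 × 108 / 0.45 = 38.640 sabins.
ΔA needed = 38.640 − 24.884 = 13.756 sabins.
Each sq m of panel replacing the walls (plaster on lath) adds (0.72 − 0.02) = 0.70 sabins.
Area = ΔA/Δα = 13.756/0.70 = 19.7 sq m.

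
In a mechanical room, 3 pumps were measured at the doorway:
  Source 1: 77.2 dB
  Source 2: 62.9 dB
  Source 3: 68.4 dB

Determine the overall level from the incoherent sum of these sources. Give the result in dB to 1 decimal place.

77.9 dB

Sum in the linear (power) domain: Σ 10^(Lᵢ/10) = 10^(77.2/10) + 10^(62.9/10) + 10^(68.4/10) = 6.135e+07.
Combined level = 10 log₁₀(6.135e+07) = 77.9 dB.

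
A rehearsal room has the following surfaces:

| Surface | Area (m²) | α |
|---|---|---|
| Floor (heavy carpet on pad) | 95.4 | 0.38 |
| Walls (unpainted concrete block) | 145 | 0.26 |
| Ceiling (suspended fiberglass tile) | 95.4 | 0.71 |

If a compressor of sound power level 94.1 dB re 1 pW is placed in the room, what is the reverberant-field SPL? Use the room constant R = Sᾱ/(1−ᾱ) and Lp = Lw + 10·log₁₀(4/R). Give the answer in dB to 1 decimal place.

76.2 dB

A = 141.686 sabins; S = 335.8 m².
ᾱ = 141.686/335.8 = 0.4219; R = Sᾱ/(1−ᾱ) = 141.686/(1−0.4219) = 245.089 m².
Lp = Lw + 10 log₁₀(4/R) = 94.1 -17.87 = 76.2 dB.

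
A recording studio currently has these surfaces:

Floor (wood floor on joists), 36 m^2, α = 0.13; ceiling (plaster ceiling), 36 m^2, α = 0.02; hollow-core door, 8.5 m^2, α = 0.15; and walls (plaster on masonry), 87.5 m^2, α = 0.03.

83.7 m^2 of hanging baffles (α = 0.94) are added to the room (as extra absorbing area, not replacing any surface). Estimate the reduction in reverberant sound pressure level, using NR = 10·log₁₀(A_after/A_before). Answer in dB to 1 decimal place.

9.8 dB

Total absorption A_before = 36*0.13 + 36*0.02 + 8.5*0.15 + 87.5*0.03
  = 4.680 + 0.720 + 1.275 + 2.625 = 9.300 m^2 sabins.
Treatment contributes 83.7·0.94 = 78.678 sabins.
New total A_after = 87.978 sabins.
Reduction = 10 log₁₀(A_after/A_before) = 10 log₁₀(9.4600) = 9.8 dB.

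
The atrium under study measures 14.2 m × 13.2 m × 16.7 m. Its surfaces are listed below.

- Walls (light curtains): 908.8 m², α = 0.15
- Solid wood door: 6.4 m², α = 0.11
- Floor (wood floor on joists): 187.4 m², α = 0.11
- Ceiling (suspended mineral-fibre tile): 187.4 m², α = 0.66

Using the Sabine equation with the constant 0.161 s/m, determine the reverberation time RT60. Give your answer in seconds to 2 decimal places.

Total absorption A = 908.8×0.15 + 6.4×0.11 + 187.4×0.11 + 187.4×0.66
  = 136.320 + 0.704 + 20.614 + 123.684 = 281.322 m² sabins.
V = 14.2·13.2·16.7 = 3130.248 m³.
RT60 = 0.161 · V / A = 0.161 × 3130.248 / 281.322 = 1.79 s.

1.79 s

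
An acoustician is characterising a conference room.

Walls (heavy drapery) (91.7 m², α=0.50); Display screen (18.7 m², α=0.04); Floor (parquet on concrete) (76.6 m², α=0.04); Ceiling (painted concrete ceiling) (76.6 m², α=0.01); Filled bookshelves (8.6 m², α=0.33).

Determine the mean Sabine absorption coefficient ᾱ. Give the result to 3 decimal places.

0.196

Total surface area S = 272.2 m².
Σ(Sᵢαᵢ) = 91.7·0.50 + 18.7·0.04 + 76.6·0.04 + 76.6·0.01 + 8.6·0.33 = 53.266.
ᾱ = A/S = 0.196.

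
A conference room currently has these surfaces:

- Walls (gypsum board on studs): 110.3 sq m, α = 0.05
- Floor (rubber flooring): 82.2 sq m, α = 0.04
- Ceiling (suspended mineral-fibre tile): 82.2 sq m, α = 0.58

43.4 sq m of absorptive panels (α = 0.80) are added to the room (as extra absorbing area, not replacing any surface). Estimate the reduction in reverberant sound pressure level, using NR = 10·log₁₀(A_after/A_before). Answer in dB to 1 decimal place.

Total absorption A_before = 110.3*0.05 + 82.2*0.04 + 82.2*0.58
  = 5.515 + 3.288 + 47.676 = 56.479 sq m sabins.
Added absorption = 43.4 × 0.80 = 34.720 sabins.
A_after = 56.479 + 34.720 = 91.199 sabins.
Reduction = 10 log₁₀(A_after/A_before) = 10 log₁₀(1.6147) = 2.1 dB.

2.1 dB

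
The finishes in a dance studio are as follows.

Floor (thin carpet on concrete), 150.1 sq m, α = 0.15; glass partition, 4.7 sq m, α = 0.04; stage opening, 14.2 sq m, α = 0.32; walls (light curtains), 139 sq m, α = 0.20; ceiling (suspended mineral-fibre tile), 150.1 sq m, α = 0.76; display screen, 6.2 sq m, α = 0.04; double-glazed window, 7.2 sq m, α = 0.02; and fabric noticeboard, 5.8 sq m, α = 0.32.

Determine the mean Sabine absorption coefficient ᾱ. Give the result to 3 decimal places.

S = Σ Sᵢ = 150.1 + 4.7 + 14.2 + 139 + 150.1 + 6.2 + 7.2 + 5.8 = 477.3 sq m.
Σ(Sᵢαᵢ) = 150.1×0.15 + 4.7×0.04 + 14.2×0.32 + 139×0.20 + 150.1×0.76 + 6.2×0.04 + 7.2×0.02 + 5.8×0.32 = 171.371.
ᾱ = 171.371 / 477.3 = 0.359.

0.359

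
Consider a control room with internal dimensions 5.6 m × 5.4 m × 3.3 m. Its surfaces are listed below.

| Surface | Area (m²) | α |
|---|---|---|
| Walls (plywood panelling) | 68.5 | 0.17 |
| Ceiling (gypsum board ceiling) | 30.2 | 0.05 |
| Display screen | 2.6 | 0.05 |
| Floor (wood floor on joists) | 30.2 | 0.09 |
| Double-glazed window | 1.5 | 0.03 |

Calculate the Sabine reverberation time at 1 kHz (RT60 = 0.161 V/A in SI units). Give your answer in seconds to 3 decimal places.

1.001 s

Total absorption A = 68.5*0.17 + 30.2*0.05 + 2.6*0.05 + 30.2*0.09 + 1.5*0.03
  = 11.645 + 1.510 + 0.130 + 2.718 + 0.045 = 16.048 m² sabins.
V = 5.6·5.4·3.3 = 99.792 m³.
T = 0.161 V/A = 0.161·99.792/16.048 = 1.001 s.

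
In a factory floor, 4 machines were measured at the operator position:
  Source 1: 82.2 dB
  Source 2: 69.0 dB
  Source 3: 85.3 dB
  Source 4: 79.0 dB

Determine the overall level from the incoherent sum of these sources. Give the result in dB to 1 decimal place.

Σ 10^(Lᵢ/10) = 5.922e+08.
Combined level = 10 log₁₀(5.922e+08) = 87.7 dB.

87.7 dB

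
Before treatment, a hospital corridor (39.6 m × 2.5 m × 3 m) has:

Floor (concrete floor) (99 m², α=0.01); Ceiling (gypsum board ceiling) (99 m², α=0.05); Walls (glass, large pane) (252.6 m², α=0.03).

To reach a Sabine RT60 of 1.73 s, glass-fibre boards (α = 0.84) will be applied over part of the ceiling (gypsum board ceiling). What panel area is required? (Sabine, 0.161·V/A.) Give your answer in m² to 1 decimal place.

Total absorption A₁ = 99×0.01 + 99×0.05 + 252.6×0.03
  = 0.990 + 4.950 + 7.578 = 13.518 m² sabins.
Required A₂ = 0.161·297/1.73 = 27.640 sabins.
Absorption to add: 27.640 − 13.518 = 14.122 sabins.
Each m² of panel replacing the ceiling (gypsum board ceiling) adds (0.84 − 0.05) = 0.79 sabins.
Area = ΔA/Δα = 14.122/0.79 = 17.9 m².

17.9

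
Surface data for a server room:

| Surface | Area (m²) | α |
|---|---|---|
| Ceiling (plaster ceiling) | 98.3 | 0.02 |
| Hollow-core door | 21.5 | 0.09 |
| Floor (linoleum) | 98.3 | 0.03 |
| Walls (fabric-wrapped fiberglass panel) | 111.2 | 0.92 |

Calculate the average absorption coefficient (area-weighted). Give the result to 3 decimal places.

Total surface area S = 329.3 m².
A = 98.3*0.02 + 21.5*0.09 + 98.3*0.03 + 111.2*0.92 = 109.154 sabins.
ᾱ = 109.154 / 329.3 = 0.331.

0.331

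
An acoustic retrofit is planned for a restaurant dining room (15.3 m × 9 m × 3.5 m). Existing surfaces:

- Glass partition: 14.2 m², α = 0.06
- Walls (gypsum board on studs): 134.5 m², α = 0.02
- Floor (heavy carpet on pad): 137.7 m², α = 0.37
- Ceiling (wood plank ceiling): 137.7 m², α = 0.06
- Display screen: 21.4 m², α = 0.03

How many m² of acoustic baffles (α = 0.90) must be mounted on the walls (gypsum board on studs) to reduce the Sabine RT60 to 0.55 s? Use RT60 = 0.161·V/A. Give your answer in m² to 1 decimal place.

88.3

Equivalent absorption area: A₁ = 14.2*0.06 + 134.5*0.02 + 137.7*0.37 + 137.7*0.06 + 21.4*0.03 = 63.395 m².
V = 481.95 m³. Target absorption A₂ = 0.161 × 481.95 / 0.55 = 141.080 sabins.
ΔA needed = 141.080 − 63.395 = 77.685 sabins.
Each m² of panel replacing the walls (gypsum board on studs) adds (0.90 − 0.02) = 0.88 sabins.
Panel area = 77.685 / 0.88 = 88.3 m².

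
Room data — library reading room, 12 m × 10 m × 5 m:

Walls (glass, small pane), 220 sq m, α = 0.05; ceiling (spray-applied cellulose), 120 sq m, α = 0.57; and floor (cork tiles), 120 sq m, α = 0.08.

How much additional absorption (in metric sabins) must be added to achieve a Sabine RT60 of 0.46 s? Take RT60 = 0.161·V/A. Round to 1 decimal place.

Total absorption A₁ = 220×0.05 + 120×0.57 + 120×0.08
  = 11.000 + 68.400 + 9.600 = 89.000 sq m sabins.
For T = 0.46 s, need A₂ = 0.161·V/T = 0.161·600/0.46 = 210.000 sabins.
Additional absorption ΔA = 210.000 − 89.000 = 121.0 sabins.

121.0 sabins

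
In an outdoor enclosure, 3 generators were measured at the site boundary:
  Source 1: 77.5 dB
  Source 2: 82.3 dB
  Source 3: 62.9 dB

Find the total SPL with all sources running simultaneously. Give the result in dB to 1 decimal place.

83.6 dB

Converting to relative power and adding: 10^(77.5/10) + 10^(82.3/10) + 10^(62.9/10) = 2.28e+08.
L_total = 10·log₁₀(2.28e+08) = 83.6 dB.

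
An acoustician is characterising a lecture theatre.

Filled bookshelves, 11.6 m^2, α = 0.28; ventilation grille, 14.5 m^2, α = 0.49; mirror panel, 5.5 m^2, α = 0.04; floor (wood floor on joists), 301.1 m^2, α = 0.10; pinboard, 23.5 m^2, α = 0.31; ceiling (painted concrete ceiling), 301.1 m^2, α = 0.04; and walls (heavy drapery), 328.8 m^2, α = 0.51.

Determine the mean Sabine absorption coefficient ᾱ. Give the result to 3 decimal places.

Total surface area S = 986.1 m^2.
Σ(Sᵢαᵢ) = 11.6×0.28 + 14.5×0.49 + 5.5×0.04 + 301.1×0.10 + 23.5×0.31 + 301.1×0.04 + 328.8×0.51 = 227.700.
ᾱ = 227.700 / 986.1 = 0.231.

0.231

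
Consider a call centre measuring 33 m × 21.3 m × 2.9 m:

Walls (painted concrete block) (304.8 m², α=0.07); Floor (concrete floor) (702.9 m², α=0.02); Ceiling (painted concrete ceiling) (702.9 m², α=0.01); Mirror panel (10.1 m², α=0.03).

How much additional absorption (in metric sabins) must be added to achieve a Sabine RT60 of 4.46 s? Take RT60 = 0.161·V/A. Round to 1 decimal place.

A₁ = Σ Sᵢαᵢ = 304.8·0.07 + 702.9·0.02 + 702.9·0.01 + 10.1·0.03 = 42.726 sabins.
Target A₂ = 0.161·2038.41/4.46 = 73.584 sabins (V = 2038.41 m³).
ΔA = A₂ − A₁ = 73.584 − 42.726 = 30.9 sabins.

30.9 sabins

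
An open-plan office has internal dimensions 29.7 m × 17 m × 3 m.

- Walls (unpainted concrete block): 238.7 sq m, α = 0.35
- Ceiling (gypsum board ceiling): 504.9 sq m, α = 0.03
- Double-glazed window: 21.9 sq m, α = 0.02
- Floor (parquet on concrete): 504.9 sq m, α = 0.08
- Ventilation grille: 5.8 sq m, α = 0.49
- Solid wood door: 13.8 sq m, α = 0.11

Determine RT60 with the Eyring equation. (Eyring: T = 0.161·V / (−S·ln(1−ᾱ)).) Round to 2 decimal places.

1.60 seconds

S = Σ Sᵢ = 1290.0 sq m.
Absorption A = 238.7·0.35 + 504.9·0.03 + 21.9·0.02 + 504.9·0.08 + 5.8·0.49 + 13.8·0.11 = 143.882 sabins.
ᾱ = 143.882 / 1290.0 = 0.1115.
Eyring denominator: −S ln(1−ᾱ) = 152.505.
V = 29.7 × 17 × 3 = 1514.7 m³.
RT60 = 0.161 × 1514.7 / 152.505 = 1.60 s.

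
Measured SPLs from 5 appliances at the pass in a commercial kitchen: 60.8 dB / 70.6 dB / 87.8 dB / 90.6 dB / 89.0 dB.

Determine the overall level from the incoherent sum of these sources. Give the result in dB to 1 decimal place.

Σ 10^(Lᵢ/10) = 2.558e+09.
Combined level = 10 log₁₀(2.558e+09) = 94.1 dB.

94.1 dB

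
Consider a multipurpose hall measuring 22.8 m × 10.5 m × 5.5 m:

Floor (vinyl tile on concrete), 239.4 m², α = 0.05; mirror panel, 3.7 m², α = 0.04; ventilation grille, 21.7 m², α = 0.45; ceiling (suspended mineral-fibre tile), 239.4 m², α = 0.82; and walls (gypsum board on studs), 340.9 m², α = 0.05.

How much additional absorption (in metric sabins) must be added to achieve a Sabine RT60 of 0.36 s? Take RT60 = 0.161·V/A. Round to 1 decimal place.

Total absorption A₁ = 239.4×0.05 + 3.7×0.04 + 21.7×0.45 + 239.4×0.82 + 340.9×0.05
  = 11.970 + 0.148 + 9.765 + 196.308 + 17.045 = 235.236 m² sabins.
V = 1316.7 m³. Required absorption A₂ = 0.161 × 1316.7 / 0.36 = 588.858 sabins.
Shortfall: 588.858 − 235.236 = 353.6 sabins.

353.6 sabins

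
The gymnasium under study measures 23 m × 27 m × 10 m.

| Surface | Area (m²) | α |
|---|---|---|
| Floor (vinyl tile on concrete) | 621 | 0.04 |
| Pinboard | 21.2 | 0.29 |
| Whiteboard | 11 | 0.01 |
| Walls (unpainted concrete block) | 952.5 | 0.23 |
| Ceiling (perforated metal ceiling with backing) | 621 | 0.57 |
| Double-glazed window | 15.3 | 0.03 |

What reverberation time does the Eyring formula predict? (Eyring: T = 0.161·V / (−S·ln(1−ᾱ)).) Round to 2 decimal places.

S = Σ Sᵢ = 2242.0 m².
Σ(Sᵢαᵢ) = 621·0.04 + 21.2·0.29 + 11·0.01 + 952.5·0.23 + 621·0.57 + 15.3·0.03 = 604.602.
Mean coefficient ᾱ = A/S = 0.2697.
Eyring denominator: −S ln(1−ᾱ) = 704.660.
V = 23 × 27 × 10 = 6210 m³.
T = 0.161·V/[−S·ln(1−ᾱ)] = 0.161·6210/704.660 = 1.42 s.

1.42 s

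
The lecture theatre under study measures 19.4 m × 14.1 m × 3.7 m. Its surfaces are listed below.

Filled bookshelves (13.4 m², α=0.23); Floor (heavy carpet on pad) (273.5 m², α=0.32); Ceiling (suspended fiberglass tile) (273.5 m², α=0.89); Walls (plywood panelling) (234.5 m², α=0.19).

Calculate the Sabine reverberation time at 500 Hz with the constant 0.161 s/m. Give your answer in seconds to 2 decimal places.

Total absorption A = 13.4·0.23 + 273.5·0.32 + 273.5·0.89 + 234.5·0.19
  = 3.082 + 87.520 + 243.415 + 44.555 = 378.572 m² sabins.
V = 19.4·14.1·3.7 = 1012.098 m³.
T = 0.161 V/A = 0.161·1012.098/378.572 = 0.43 s.

0.43 seconds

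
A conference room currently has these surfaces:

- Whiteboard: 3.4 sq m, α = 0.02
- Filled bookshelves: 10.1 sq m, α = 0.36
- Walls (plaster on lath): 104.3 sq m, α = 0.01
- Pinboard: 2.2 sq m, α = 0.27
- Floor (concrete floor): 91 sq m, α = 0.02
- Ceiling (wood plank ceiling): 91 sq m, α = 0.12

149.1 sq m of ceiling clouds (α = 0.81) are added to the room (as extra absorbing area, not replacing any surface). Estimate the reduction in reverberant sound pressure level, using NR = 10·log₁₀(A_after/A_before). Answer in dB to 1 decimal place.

8.9 dB

Total absorption A_before = 3.4·0.02 + 10.1·0.36 + 104.3·0.01 + 2.2·0.27 + 91·0.02 + 91·0.12
  = 0.068 + 3.636 + 1.043 + 0.594 + 1.820 + 10.920 = 18.081 sq m sabins.
Added absorption = 149.1 × 0.81 = 120.771 sabins.
A_after = 18.081 + 120.771 = 138.852 sabins.
Reduction = 10 log₁₀(A_after/A_before) = 10 log₁₀(7.6794) = 8.9 dB.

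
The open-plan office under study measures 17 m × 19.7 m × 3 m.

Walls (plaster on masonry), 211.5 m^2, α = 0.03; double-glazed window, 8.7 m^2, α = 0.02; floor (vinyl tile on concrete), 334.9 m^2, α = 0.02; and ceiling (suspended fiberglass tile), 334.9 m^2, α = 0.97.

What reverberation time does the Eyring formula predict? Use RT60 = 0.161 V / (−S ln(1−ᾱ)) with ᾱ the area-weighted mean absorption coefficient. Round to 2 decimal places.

Total surface area S = 211.5 + 8.7 + 334.9 + 334.9 = 890.0 m^2.
Σ(Sᵢαᵢ) = 211.5×0.03 + 8.7×0.02 + 334.9×0.02 + 334.9×0.97 = 338.070.
Mean coefficient ᾱ = A/S = 0.3799.
−S·ln(1−ᾱ) = −890.0 × ln(1 − 0.3799) = 425.308.
V = 17 × 19.7 × 3 = 1004.7 m³.
RT60 = 0.161 × 1004.7 / 425.308 = 0.38 s.

0.38 s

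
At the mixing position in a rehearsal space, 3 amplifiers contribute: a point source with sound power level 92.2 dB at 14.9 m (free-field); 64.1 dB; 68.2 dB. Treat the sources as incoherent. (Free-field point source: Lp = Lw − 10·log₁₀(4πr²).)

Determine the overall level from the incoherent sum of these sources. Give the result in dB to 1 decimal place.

69.9 dB

Source at 14.9 m: Lp = 92.2 − 10·log₁₀(4π·14.9²) = 92.2 − 10·log₁₀(2789.860) = 57.7 dB.
Sum in the linear (power) domain: Σ 10^(Lᵢ/10) = 10^(57.7/10) + 10^(64.1/10) + 10^(68.2/10) = 9.766e+06.
L_total = 10·log₁₀(9.766e+06) = 69.9 dB.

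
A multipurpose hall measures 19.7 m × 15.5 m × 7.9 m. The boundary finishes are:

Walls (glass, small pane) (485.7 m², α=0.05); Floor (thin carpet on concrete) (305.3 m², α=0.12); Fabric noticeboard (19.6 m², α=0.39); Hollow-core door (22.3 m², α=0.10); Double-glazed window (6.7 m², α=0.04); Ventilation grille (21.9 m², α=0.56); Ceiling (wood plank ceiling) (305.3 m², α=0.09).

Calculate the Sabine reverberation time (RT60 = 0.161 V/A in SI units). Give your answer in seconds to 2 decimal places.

Summing Sᵢαᵢ: 24.285 + 36.636 + 7.644 + 2.230 + 0.268 + 12.264 + 27.477 → A = 110.804 sabins.
V = 19.7·15.5·7.9 = 2412.265 m³.
RT60 = 0.161 · V / A = 0.161 × 2412.265 / 110.804 = 3.51 s.

3.51 seconds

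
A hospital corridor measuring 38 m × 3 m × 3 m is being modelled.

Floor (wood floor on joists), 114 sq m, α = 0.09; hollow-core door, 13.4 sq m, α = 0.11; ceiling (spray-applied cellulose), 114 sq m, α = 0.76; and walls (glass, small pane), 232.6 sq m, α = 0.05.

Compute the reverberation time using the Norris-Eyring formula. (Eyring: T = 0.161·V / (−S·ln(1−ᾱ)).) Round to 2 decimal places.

S = Σ Sᵢ = 474.0 sq m.
Σ(Sᵢαᵢ) = 114×0.09 + 13.4×0.11 + 114×0.76 + 232.6×0.05 = 110.004.
Mean coefficient ᾱ = A/S = 0.2321.
−S·ln(1−ᾱ) = −474.0 × ln(1 − 0.2321) = 125.181.
V = 38 × 3 × 3 = 342 m³.
RT60 = 0.161 × 342 / 125.181 = 0.44 s.

0.44 sec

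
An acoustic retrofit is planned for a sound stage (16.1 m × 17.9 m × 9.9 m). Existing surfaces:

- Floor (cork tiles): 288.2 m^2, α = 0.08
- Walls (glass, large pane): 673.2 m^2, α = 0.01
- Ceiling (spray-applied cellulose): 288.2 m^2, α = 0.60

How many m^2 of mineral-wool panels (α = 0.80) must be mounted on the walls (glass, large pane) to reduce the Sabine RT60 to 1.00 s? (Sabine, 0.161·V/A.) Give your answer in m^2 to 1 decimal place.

324.9

Equivalent absorption area: A₁ = 288.2×0.08 + 673.2×0.01 + 288.2×0.60 = 202.708 m^2.
Required A₂ = 0.161·2853.081/1.00 = 459.346 sabins.
Absorption to add: 459.346 − 202.708 = 256.638 sabins.
Net gain per m^2: Δα = 0.80 − 0.01 = 0.79.
Area = ΔA/Δα = 256.638/0.79 = 324.9 m^2.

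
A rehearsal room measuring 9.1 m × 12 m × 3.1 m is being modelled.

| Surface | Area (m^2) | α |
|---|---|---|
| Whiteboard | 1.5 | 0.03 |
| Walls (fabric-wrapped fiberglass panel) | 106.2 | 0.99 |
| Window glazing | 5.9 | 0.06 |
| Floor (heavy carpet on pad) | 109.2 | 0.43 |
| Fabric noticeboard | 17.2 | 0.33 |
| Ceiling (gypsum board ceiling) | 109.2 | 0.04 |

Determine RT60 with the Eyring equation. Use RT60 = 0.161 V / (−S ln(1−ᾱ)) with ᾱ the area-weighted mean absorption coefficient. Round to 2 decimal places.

Total surface area S = 1.5 + 106.2 + 5.9 + 109.2 + 17.2 + 109.2 = 349.2 m^2.
Σ(Sᵢαᵢ) = 1.5·0.03 + 106.2·0.99 + 5.9·0.06 + 109.2·0.43 + 17.2·0.33 + 109.2·0.04 = 162.537.
ᾱ = 162.537 / 349.2 = 0.4655.
Eyring denominator: −S ln(1−ᾱ) = 218.747.
V = 9.1 × 12 × 3.1 = 338.52 m³.
RT60 = 0.161 × 338.52 / 218.747 = 0.25 s.

0.25 s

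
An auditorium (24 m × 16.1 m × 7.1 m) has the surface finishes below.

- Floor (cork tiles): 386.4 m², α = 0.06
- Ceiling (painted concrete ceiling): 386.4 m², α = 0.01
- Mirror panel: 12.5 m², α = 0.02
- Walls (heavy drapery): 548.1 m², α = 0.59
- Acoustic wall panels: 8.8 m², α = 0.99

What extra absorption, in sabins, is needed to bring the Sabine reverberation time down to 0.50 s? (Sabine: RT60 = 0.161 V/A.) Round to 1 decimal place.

524.0 sabins

Summing Sᵢαᵢ: 23.184 + 3.864 + 0.250 + 323.379 + 8.712 → A₁ = 359.389 sabins.
Target A₂ = 0.161·2743.44/0.50 = 883.388 sabins (V = 2743.44 m³).
Shortfall: 883.388 − 359.389 = 524.0 sabins.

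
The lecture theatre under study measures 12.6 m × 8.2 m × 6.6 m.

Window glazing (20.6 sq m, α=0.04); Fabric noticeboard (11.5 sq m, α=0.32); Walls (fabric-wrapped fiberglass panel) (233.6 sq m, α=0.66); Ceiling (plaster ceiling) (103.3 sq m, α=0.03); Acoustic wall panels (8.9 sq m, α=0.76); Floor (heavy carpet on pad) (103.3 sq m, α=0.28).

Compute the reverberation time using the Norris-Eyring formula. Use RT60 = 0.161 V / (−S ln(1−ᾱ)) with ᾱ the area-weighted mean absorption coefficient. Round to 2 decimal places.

Total surface area S = 20.6 + 11.5 + 233.6 + 103.3 + 8.9 + 103.3 = 481.2 sq m.
Absorption A = 20.6·0.04 + 11.5·0.32 + 233.6·0.66 + 103.3·0.03 + 8.9·0.76 + 103.3·0.28 = 197.467 sabins.
ᾱ = 197.467 / 481.2 = 0.4104.
Eyring denominator: −S ln(1−ᾱ) = 254.223.
V = 12.6 × 8.2 × 6.6 = 681.912 m³.
T = 0.161·V/[−S·ln(1−ᾱ)] = 0.161·681.912/254.223 = 0.43 s.

0.43 sec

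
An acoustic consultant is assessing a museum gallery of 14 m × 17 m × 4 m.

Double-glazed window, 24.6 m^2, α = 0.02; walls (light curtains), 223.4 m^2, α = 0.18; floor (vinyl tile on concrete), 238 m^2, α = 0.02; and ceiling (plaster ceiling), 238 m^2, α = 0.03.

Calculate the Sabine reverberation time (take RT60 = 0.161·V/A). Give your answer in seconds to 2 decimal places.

Equivalent absorption area: A = 24.6*0.02 + 223.4*0.18 + 238*0.02 + 238*0.03 = 52.604 m^2.
Volume V = 14 × 17 × 4 = 952 m³.
RT60 = 0.161 · V / A = 0.161 × 952 / 52.604 = 2.91 s.

2.91 s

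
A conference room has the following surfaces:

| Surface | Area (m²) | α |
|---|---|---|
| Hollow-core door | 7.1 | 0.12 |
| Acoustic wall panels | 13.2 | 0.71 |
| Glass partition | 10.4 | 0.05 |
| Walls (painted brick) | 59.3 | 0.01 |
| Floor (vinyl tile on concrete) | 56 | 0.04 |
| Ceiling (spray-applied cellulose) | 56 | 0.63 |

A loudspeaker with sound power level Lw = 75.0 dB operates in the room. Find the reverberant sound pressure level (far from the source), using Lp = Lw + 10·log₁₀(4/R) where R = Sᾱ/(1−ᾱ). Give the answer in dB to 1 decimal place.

Σ(Sᵢαᵢ) = 7.1×0.12 + 13.2×0.71 + 10.4×0.05 + 59.3×0.01 + 56×0.04 + 56×0.63 = 48.857; total area S = 202.0 m².
ᾱ = 48.857/202.0 = 0.2419; R = Sᾱ/(1−ᾱ) = 48.857/(1−0.2419) = 64.447 m².
Lp = Lw + 10 log₁₀(4/R) = 75.0 -12.07 = 62.9 dB.

62.9 dB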